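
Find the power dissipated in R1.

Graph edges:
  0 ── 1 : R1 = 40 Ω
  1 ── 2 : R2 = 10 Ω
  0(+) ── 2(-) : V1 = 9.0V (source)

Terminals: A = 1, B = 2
Nodal analysis, taking node 2 as the 0 V reference.
Source V1 fixes V_0 = 9 V.
KCL at each unknown node (sum of currents leaving = 0; resistances in Ω):
  Node 1: (V_1 - 9)/40 + (V_1 - 0)/10 = 0
Collecting terms: 0.125 × V_1 = 0.225  =>  V_1 = 1.8 V
I_R1 = (V_0 - V_1)/R1 = (9 - 1.8)/40 = 0.18 A
P_R1 = I_R1² × R1 = (0.18)² × 40 = 1.296 W

Final answer: 1.296 W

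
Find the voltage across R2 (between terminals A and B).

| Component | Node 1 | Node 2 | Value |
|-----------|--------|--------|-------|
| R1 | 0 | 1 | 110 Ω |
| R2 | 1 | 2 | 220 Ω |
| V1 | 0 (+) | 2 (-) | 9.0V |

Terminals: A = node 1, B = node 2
R1 and R2 are in series across V1 (node 0 → node 1 → node 2), and the output A–B is taken across R2, so this is a voltage divider.
Series current: I = V1/(R1 + R2) = 9/(110 + 220) = 9/330 = 0.02727 A
V_R2 = I × R2 = V1 × R2/(R1 + R2) = 9 × 220/330 = 6 V

Final answer: 6 V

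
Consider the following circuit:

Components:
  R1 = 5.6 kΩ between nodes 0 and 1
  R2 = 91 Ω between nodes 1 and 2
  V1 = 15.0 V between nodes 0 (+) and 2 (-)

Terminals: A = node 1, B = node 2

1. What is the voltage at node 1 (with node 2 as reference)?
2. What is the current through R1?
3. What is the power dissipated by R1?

Nodal analysis, taking node 2 as the 0 V reference.
Source V1 fixes V_0 = 15 V.
KCL at each unknown node (sum of currents leaving = 0; resistances in Ω):
  Node 1: (V_1 - 15)/5600 + (V_1 - 0)/91 = 0
Collecting terms: 0.01117 × V_1 = 0.002679  =>  V_1 = 0.2399 V
Part 1:
  Read off the nodal solution: V_1 = 0.2399 V
Part 2:
  I_R1 = (V_0 - V_1)/R1 = (15 - 0.2399)/5600 = 0.002636 A
  Magnitude: I_R1 = 0.002636 A
Part 3:
  I_R1 = (V_0 - V_1)/R1 = (15 - 0.2399)/5600 = 0.002636 A
  P_R1 = I_R1² × R1 = (0.002636)² × 5600 = 0.0389 W

Final answers:
1. V_1 = 0.2399 V
2. I_R1 = 0.002636 A
3. P_R1 = 0.0389 W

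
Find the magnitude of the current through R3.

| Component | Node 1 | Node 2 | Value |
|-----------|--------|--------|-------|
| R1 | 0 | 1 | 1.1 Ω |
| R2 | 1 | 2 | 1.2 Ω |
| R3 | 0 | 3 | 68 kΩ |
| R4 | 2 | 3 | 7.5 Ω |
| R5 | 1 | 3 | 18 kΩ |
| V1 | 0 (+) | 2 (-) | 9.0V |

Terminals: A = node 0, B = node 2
Nodal analysis, taking node 2 as the 0 V reference.
Source V1 fixes V_0 = 9 V.
KCL at each unknown node (sum of currents leaving = 0; resistances in Ω):
  Node 1: (V_1 - 9)/1.1 + (V_1 - 0)/1.2 + (V_1 - V_3)/18000 = 0
  Node 3: (V_3 - 9)/68000 + (V_3 - 0)/7.5 + (V_3 - V_1)/18000 = 0
Collecting terms (coefficients in siemens):
  1.742·V_1 - 0.00005556·V_3 = 8.182
  0.1334·V_3 - 0.00005556·V_1 = 0.0001324
Determinant D = (1.742)(0.1334) - (-0.00005556)(-0.00005556) = 0.2325
V_1 = [(8.182)(0.1334) - (-0.00005556)(0.0001324)]/D = 4.696 V
V_3 = [(1.742)(0.0001324) - (8.182)(-0.00005556)]/D = 0.002948 V
I_R3 = (V_0 - V_3)/R3 = (9 - 0.002948)/68000 = 0.0001323 A
|I_R3| = 0.0001323 A

Final answer: |I_R3| = 0.0001323 A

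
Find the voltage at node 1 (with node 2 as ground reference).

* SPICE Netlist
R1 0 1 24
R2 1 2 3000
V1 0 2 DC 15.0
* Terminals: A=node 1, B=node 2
Nodal analysis, taking node 2 as the 0 V reference.
Source V1 fixes V_0 = 15 V.
KCL at each unknown node (sum of currents leaving = 0; resistances in Ω):
  Node 1: (V_1 - 15)/24 + (V_1 - 0)/3000 = 0
Collecting terms: 0.042 × V_1 = 0.625  =>  V_1 = 14.88 V
The requested potential is V_1 = 14.88 V.

Final answer: V_1 = 14.88 V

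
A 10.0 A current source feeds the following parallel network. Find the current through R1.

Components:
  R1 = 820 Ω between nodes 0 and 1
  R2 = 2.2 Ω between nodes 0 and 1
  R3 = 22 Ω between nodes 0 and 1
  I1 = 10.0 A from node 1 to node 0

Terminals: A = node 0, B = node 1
All resistors sit directly between nodes 0 and 1, so they are in parallel and share one voltage V; the full source current 10 A splits among them.
1/R_par = 1/820 + 1/2.2 + 1/22 = 0.5012 S  =>  R_par = 1.995 Ω
V = I × R_par = 10 × 1.995 = 19.95 V
I_R1 = V/R1 = 19.95/820 = 0.02433 A

Final answer: 0.02433 A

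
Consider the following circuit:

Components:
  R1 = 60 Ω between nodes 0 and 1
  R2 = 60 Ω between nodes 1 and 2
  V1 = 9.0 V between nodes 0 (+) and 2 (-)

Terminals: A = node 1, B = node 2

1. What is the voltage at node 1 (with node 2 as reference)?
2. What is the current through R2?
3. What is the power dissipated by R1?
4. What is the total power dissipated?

Nodal analysis, taking node 2 as the 0 V reference.
Source V1 fixes V_0 = 9 V.
KCL at each unknown node (sum of currents leaving = 0; resistances in Ω):
  Node 1: (V_1 - 9)/60 + (V_1 - 0)/60 = 0
Collecting terms: 0.03333 × V_1 = 0.15  =>  V_1 = 4.5 V
Part 1:
  Read off the nodal solution: V_1 = 4.5 V
Part 2:
  I_R2 = (V_1 - V_2)/R2 = (4.5 - 0)/60 = 0.075 A
  Magnitude: I_R2 = 0.075 A
Part 3:
  I_R1 = (V_0 - V_1)/R1 = (9 - 4.5)/60 = 0.075 A
  P_R1 = I_R1² × R1 = (0.075)² × 60 = 0.3375 W
Part 4:
  Power in each resistor, P = (ΔV)²/R:
    P_R1 = (9 - 4.5)²/60 = 0.3375 W
    P_R2 = (4.5 - 0)²/60 = 0.3375 W
  P_total = P_R1 + P_R2 = 0.675 W

Final answers:
1. V_1 = 4.5 V
2. I_R2 = 0.075 A
3. P_R1 = 0.3375 W
4. P_total = 0.675 W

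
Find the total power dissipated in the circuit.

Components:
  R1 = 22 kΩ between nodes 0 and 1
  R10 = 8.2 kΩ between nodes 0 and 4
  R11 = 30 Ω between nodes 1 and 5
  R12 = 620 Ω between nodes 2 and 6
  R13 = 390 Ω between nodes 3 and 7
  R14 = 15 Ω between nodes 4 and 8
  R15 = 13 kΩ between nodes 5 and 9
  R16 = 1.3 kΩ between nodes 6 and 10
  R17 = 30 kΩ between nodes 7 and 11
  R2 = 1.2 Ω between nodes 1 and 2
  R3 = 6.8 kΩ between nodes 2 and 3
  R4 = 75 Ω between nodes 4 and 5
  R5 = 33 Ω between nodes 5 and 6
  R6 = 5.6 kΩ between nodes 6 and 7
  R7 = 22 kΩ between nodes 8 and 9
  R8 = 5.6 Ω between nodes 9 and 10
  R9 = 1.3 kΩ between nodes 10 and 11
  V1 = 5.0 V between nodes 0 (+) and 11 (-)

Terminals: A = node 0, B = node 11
Nodal analysis, taking node 11 as the 0 V reference.
Source V1 fixes V_0 = 5 V.
KCL at each unknown node (sum of currents leaving = 0; resistances in Ω):
  Node 1: (V_1 - 5)/22000 + (V_1 - V_2)/1.2 + (V_1 - V_5)/30 = 0
  Node 2: (V_2 - V_1)/1.2 + (V_2 - V_3)/6800 + (V_2 - V_6)/620 = 0
  Node 3: (V_3 - V_2)/6800 + (V_3 - V_7)/390 = 0
  Node 4: (V_4 - V_5)/75 + (V_4 - 5)/8200 + (V_4 - V_8)/15 = 0
  Node 5: (V_5 - V_4)/75 + (V_5 - V_6)/33 + (V_5 - V_1)/30 + (V_5 - V_9)/13000 = 0
  Node 6: (V_6 - V_5)/33 + (V_6 - V_7)/5600 + (V_6 - V_2)/620 + (V_6 - V_10)/1300 = 0
  Node 7: (V_7 - V_6)/5600 + (V_7 - V_3)/390 + (V_7 - 0)/30000 = 0
  Node 8: (V_8 - V_9)/22000 + (V_8 - V_4)/15 = 0
  Node 9: (V_9 - V_8)/22000 + (V_9 - V_10)/5.6 + (V_9 - V_5)/13000 = 0
  Node 10: (V_10 - V_9)/5.6 + (V_10 - 0)/1300 + (V_10 - V_6)/1300 = 0
Collecting terms (coefficients in siemens):
  0.8667·V_1 - 0.8333·V_2 - 0.03333·V_5 = 0.0002273
  0.8351·V_2 - 0.8333·V_1 - 0.0001471·V_3 - 0.001613·V_6 = 0
  0.002711·V_3 - 0.0001471·V_2 - 0.002564·V_7 = 0
  0.08012·V_4 - 0.01333·V_5 - 0.06667·V_8 = 0.0006098
  0.07705·V_5 - 0.03333·V_1 - 0.01333·V_4 - 0.0303·V_6 - 0.00007692·V_9 = 0
  0.03286·V_6 - 0.001613·V_2 - 0.0303·V_5 - 0.0001786·V_7 - 0.0007692·V_10 = 0
  0.002776·V_7 - 0.002564·V_3 - 0.0001786·V_6 = 0
  0.06671·V_8 - 0.06667·V_4 - 0.00004545·V_9 = 0
  0.1787·V_9 - 0.00007692·V_5 - 0.00004545·V_8 - 0.1786·V_10 = 0
  0.1801·V_10 - 0.0007692·V_6 - 0.1786·V_9 = 0
Solving these 10 simultaneous equations (Gaussian elimination) gives:
  V_1 = 1.377 V, V_2 = 1.376 V, V_3 = 1.244 V, V_4 = 1.404 V
  V_5 = 1.373 V, V_6 = 1.357 V, V_7 = 1.236 V, V_8 = 1.403 V
  V_9 = 0.7311 V, V_10 = 0.7307 V
Power in each resistor, P = (ΔV)²/R:
  P_R1 = (5 - 1.377)²/22000 = 0.0005968 W
  P_R2 = (1.377 - 1.376)²/1.2 = 0.000000003019 W
  P_R3 = (1.376 - 1.244)²/6800 = 0.000002592 W
  P_R4 = (1.404 - 1.373)²/75 = 0.00001249 W
  P_R5 = (1.373 - 1.357)²/33 = 0.000007389 W
  P_R6 = (1.357 - 1.236)²/5600 = 0.000002632 W
  P_R7 = (1.403 - 0.7311)²/22000 = 0.00002053 W
  P_R8 = (0.7311 - 0.7307)²/5.6 = 0.00000003578 W
  P_R9 = (0.7307 - 0)²/1300 = 0.0004107 W
  P_R10 = (5 - 1.404)²/8200 = 0.001577 W
  P_R11 = (1.377 - 1.373)²/30 = 0.0000003936 W
  P_R12 = (1.376 - 1.357)²/620 = 0.0000005817 W
  P_R13 = (1.244 - 1.236)²/390 = 0.0000001487 W
  P_R14 = (1.404 - 1.403)²/15 = 0.000000014 W
  P_R15 = (1.373 - 0.7311)²/13000 = 0.0000317 W
  P_R16 = (1.357 - 0.7307)²/1300 = 0.0003022 W
  P_R17 = (1.236 - 0)²/30000 = 0.00005093 W
P_total = P_R1 + P_R2 + P_R3 + P_R4 + P_R5 + P_R6 + P_R7 + P_R8 + P_R9 + P_R10 + P_R11 + P_R12 + P_R13 + P_R14 + P_R15 + P_R16 + P_R17 = 0.003016 W

Final answer: 0.003016 W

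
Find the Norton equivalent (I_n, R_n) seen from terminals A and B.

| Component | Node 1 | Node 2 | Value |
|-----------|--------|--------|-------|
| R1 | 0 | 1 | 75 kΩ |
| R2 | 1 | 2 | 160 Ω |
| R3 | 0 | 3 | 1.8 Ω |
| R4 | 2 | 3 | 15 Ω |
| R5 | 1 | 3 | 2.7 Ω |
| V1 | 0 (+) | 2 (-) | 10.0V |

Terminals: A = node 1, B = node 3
Find the Thévenin equivalent first; then I_n = V_th/R_th and R_n = R_th.
Step 1 — V_th is the open-circuit voltage V_A - V_B (nothing connected across the terminals).
Nodal analysis, taking node 2 as the 0 V reference.
Source V1 fixes V_0 = 10 V.
KCL at each unknown node (sum of currents leaving = 0; resistances in Ω):
  Node 1: (V_1 - 10)/75000 + (V_1 - 0)/160 + (V_1 - V_3)/2.7 = 0
  Node 3: (V_3 - 10)/1.8 + (V_3 - 0)/15 + (V_3 - V_1)/2.7 = 0
Collecting terms (coefficients in siemens):
  0.3766·V_1 - 0.3704·V_3 = 0.0001333
  0.9926·V_3 - 0.3704·V_1 = 5.556
Determinant D = (0.3766)(0.9926) - (-0.3704)(-0.3704) = 0.2367
V_1 = [(0.0001333)(0.9926) - (-0.3704)(5.556)]/D = 8.695 V
V_3 = [(0.3766)(5.556) - (0.0001333)(-0.3704)]/D = 8.841 V
V_th = V_1 - V_3 = 8.695 - 8.841 = -0.1467 V
Step 2 — R_th: zero the source — replace V1 by a short circuit (node 2 merges into node 0) — and find the resistance seen between A (node 1) and B (node 3).
Reduce the network between node 1 (A) and node 3 (B) by series/parallel combination:
  Rp1 = R1 ‖ R2 (parallel, both between nodes 0 and 1) = 1/(1/75000 + 1/160) = 159.7 Ω
  Rp2 = R3 ‖ R4 (parallel, both between nodes 0 and 3) = 1/(1/1.8 + 1/15) = 1.607 Ω
  Rs1 = Rp1 + Rp2 (series, joined only at node 0) = 159.7 + 1.607 = 161.3 Ω
  Rp3 = R5 ‖ Rs1 (parallel, both between nodes 1 and 3) = 1/(1/2.7 + 1/161.3) = 2.656 Ω
R_th = 2.656 Ω
I_n = V_th/R_th = -0.1467/2.656 = -0.05523 A, and R_n = R_th = 2.656 Ω

Final answer: I_n = -0.05523 A, R_n = 2.656 Ω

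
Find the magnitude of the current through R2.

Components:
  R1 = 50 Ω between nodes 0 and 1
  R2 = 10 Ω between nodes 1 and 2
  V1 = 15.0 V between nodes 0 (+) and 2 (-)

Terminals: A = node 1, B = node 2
Nodal analysis, taking node 2 as the 0 V reference.
Source V1 fixes V_0 = 15 V.
KCL at each unknown node (sum of currents leaving = 0; resistances in Ω):
  Node 1: (V_1 - 15)/50 + (V_1 - 0)/10 = 0
Collecting terms: 0.12 × V_1 = 0.3  =>  V_1 = 2.5 V
I_R2 = (V_1 - V_2)/R2 = (2.5 - 0)/10 = 0.25 A
|I_R2| = 0.25 A

Final answer: |I_R2| = 0.25 A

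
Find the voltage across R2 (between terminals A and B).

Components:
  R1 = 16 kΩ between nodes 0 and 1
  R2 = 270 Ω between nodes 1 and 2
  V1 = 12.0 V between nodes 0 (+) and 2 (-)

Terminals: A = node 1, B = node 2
R1 and R2 are in series across V1 (node 0 → node 1 → node 2), and the output A–B is taken across R2, so this is a voltage divider.
Series current: I = V1/(R1 + R2) = 12/(16000 + 270) = 12/16270 = 0.0007376 A
V_R2 = I × R2 = V1 × R2/(R1 + R2) = 12 × 270/16270 = 0.1991 V

Final answer: 0.1991 V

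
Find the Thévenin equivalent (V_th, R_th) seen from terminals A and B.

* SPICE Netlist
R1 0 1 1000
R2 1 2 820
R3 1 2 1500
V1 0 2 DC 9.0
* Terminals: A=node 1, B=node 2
Step 1 — V_th is the open-circuit voltage V_A - V_B (nothing connected across the terminals).
Nodal analysis, taking node 2 as the 0 V reference.
Source V1 fixes V_0 = 9 V.
KCL at each unknown node (sum of currents leaving = 0; resistances in Ω):
  Node 1: (V_1 - 9)/1000 + (V_1 - 0)/820 + (V_1 - 0)/1500 = 0
Collecting terms: 0.002886 × V_1 = 0.009  =>  V_1 = 3.118 V
V_th = V_1 - V_2 = 3.118 - 0 = 3.118 V
Step 2 — R_th: zero the source — replace V1 by a short circuit (node 2 merges into node 0) — and find the resistance seen between A (node 1) and B (node 0).
Reduce the network between node 1 (A) and node 0 (B) by series/parallel combination:
  Rp1 = R1 ‖ R2 ‖ R3 (parallel, all between nodes 0 and 1) = 1/(1/1000 + 1/820 + 1/1500) = 346.5 Ω
R_th = 346.5 Ω

Final answer: V_th = 3.118 V, R_th = 346.5 Ω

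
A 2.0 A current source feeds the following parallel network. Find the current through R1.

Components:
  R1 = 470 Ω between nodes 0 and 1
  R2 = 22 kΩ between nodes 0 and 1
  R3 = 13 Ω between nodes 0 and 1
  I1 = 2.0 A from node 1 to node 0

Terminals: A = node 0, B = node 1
All resistors sit directly between nodes 0 and 1, so they are in parallel and share one voltage V; the full source current 2 A splits among them.
1/R_par = 1/470 + 1/22000 + 1/13 = 0.0791 S  =>  R_par = 12.64 Ω
V = I × R_par = 2 × 12.64 = 25.29 V
I_R1 = V/R1 = 25.29/470 = 0.0538 A

Final answer: 0.0538 A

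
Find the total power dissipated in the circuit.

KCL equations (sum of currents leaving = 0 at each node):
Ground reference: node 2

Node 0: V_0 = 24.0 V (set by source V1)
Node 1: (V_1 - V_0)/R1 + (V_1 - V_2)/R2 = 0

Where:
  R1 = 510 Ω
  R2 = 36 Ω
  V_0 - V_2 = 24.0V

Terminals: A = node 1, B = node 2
Nodal analysis, taking node 2 as the 0 V reference.
Source V1 fixes V_0 = 24 V.
KCL at each unknown node (sum of currents leaving = 0; resistances in Ω):
  Node 1: (V_1 - 24)/510 + (V_1 - 0)/36 = 0
Collecting terms: 0.02974 × V_1 = 0.04706  =>  V_1 = 1.582 V
Power in each resistor, P = (ΔV)²/R:
  P_R1 = (24 - 1.582)²/510 = 0.9854 W
  P_R2 = (1.582 - 0)²/36 = 0.06956 W
P_total = P_R1 + P_R2 = 1.055 W

Final answer: 1.055 W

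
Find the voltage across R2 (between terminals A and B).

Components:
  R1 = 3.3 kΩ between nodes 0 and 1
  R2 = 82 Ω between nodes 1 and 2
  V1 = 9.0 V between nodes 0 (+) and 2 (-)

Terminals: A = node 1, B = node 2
R1 and R2 are in series across V1 (node 0 → node 1 → node 2), and the output A–B is taken across R2, so this is a voltage divider.
Series current: I = V1/(R1 + R2) = 9/(3300 + 82) = 9/3382 = 0.002661 A
V_R2 = I × R2 = V1 × R2/(R1 + R2) = 9 × 82/3382 = 0.2182 V

Final answer: 0.2182 V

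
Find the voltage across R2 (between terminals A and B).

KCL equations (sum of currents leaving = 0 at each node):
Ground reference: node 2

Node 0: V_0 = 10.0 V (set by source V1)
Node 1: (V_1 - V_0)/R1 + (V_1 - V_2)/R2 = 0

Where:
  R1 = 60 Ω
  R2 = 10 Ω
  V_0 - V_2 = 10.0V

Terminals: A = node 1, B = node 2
R1 and R2 are in series across V1 (node 0 → node 1 → node 2), and the output A–B is taken across R2, so this is a voltage divider.
Series current: I = V1/(R1 + R2) = 10/(60 + 10) = 10/70 = 0.1429 A
V_R2 = I × R2 = V1 × R2/(R1 + R2) = 10 × 10/70 = 1.429 V

Final answer: 1.429 V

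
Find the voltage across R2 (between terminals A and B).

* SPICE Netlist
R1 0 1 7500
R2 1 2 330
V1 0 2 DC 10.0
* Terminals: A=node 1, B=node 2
R1 and R2 are in series across V1 (node 0 → node 1 → node 2), and the output A–B is taken across R2, so this is a voltage divider.
Series current: I = V1/(R1 + R2) = 10/(7500 + 330) = 10/7830 = 0.001277 A
V_R2 = I × R2 = V1 × R2/(R1 + R2) = 10 × 330/7830 = 0.4215 V

Final answer: 0.4215 V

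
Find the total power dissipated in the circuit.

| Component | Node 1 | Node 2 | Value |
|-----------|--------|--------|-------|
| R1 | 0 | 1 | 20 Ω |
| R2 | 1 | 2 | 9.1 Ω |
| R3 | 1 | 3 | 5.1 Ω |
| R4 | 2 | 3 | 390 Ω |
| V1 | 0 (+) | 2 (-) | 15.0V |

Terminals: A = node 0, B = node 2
Nodal analysis, taking node 2 as the 0 V reference.
Source V1 fixes V_0 = 15 V.
KCL at each unknown node (sum of currents leaving = 0; resistances in Ω):
  Node 1: (V_1 - 15)/20 + (V_1 - 0)/9.1 + (V_1 - V_3)/5.1 = 0
  Node 3: (V_3 - V_1)/5.1 + (V_3 - 0)/390 = 0
Collecting terms (coefficients in siemens):
  0.356·V_1 - 0.1961·V_3 = 0.75
  0.1986·V_3 - 0.1961·V_1 = 0
Determinant D = (0.356)(0.1986) - (-0.1961)(-0.1961) = 0.03226
V_1 = [(0.75)(0.1986) - (-0.1961)(0)]/D = 4.618 V
V_3 = [(0.356)(0) - (0.75)(-0.1961)]/D = 4.558 V
Power in each resistor, P = (ΔV)²/R:
  P_R1 = (15 - 4.618)²/20 = 5.39 W
  P_R2 = (4.618 - 0)²/9.1 = 2.343 W
  P_R3 = (4.618 - 4.558)²/5.1 = 0.0006966 W
  P_R4 = (0 - 4.558)²/390 = 0.05327 W
P_total = P_R1 + P_R2 + P_R3 + P_R4 = 7.787 W

Final answer: 7.787 W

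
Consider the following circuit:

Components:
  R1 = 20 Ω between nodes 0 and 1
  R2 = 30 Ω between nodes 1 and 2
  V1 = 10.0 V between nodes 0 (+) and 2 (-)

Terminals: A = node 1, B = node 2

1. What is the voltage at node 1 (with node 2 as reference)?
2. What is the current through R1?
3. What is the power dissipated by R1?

Nodal analysis, taking node 2 as the 0 V reference.
Source V1 fixes V_0 = 10 V.
KCL at each unknown node (sum of currents leaving = 0; resistances in Ω):
  Node 1: (V_1 - 10)/20 + (V_1 - 0)/30 = 0
Collecting terms: 0.08333 × V_1 = 0.5  =>  V_1 = 6 V
Part 1:
  Read off the nodal solution: V_1 = 6 V
Part 2:
  I_R1 = (V_0 - V_1)/R1 = (10 - 6)/20 = 0.2 A
  Magnitude: I_R1 = 0.2 A
Part 3:
  I_R1 = (V_0 - V_1)/R1 = (10 - 6)/20 = 0.2 A
  P_R1 = I_R1² × R1 = (0.2)² × 20 = 0.8 W

Final answers:
1. V_1 = 6 V
2. I_R1 = 0.2 A
3. P_R1 = 0.8 W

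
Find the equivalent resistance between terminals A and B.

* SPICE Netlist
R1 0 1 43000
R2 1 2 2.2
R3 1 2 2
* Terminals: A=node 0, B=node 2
Reduce the network between node 0 (A) and node 2 (B) by series/parallel combination:
  Rp1 = R2 ‖ R3 (parallel, both between nodes 1 and 2) = 1/(1/2.2 + 1/2) = 1.048 Ω
  Rs1 = R1 + Rp1 (series, joined only at node 1) = 43000 + 1.048 = 43000 Ω
R_eq = 43 kΩ

Final answer: 43 kΩ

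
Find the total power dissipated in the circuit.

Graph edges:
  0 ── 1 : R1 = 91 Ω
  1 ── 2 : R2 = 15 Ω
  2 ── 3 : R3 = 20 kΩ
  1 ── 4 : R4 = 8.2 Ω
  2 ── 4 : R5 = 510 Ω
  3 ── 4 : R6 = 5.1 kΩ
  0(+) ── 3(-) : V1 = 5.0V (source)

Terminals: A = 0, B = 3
Nodal analysis, taking node 3 as the 0 V reference.
Source V1 fixes V_0 = 5 V.
KCL at each unknown node (sum of currents leaving = 0; resistances in Ω):
  Node 1: (V_1 - 5)/91 + (V_1 - V_2)/15 + (V_1 - V_4)/8.2 = 0
  Node 2: (V_2 - V_1)/15 + (V_2 - 0)/20000 + (V_2 - V_4)/510 = 0
  Node 4: (V_4 - V_1)/8.2 + (V_4 - V_2)/510 + (V_4 - 0)/5100 = 0
Collecting terms (coefficients in siemens):
  0.1996·V_1 - 0.06667·V_2 - 0.122·V_4 = 0.05495
  0.06868·V_2 - 0.06667·V_1 - 0.001961·V_4 = 0
  0.1241·V_4 - 0.122·V_1 - 0.001961·V_2 = 0
Solving these 3 simultaneous equations (Gaussian elimination) gives:
  V_1 = 4.891 V, V_2 = 4.887 V, V_4 = 4.883 V
Power in each resistor, P = (ΔV)²/R:
  P_R1 = (5 - 4.891)²/91 = 0.0001314 W
  P_R2 = (4.891 - 4.887)²/15 = 0.000000954 W
  P_R3 = (4.887 - 0)²/20000 = 0.001194 W
  P_R4 = (4.891 - 4.883)²/8.2 = 0.000007394 W
  P_R5 = (4.887 - 4.883)²/510 = 0.00000003143 W
  P_R6 = (0 - 4.883)²/5100 = 0.004675 W
P_total = P_R1 + P_R2 + P_R3 + P_R4 + P_R5 + P_R6 = 0.006009 W

Final answer: 0.006009 W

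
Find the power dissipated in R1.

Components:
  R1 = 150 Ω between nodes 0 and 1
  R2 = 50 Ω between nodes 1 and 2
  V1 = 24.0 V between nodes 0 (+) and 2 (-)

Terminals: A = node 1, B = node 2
Nodal analysis, taking node 2 as the 0 V reference.
Source V1 fixes V_0 = 24 V.
KCL at each unknown node (sum of currents leaving = 0; resistances in Ω):
  Node 1: (V_1 - 24)/150 + (V_1 - 0)/50 = 0
Collecting terms: 0.02667 × V_1 = 0.16  =>  V_1 = 6 V
I_R1 = (V_0 - V_1)/R1 = (24 - 6)/150 = 0.12 A
P_R1 = I_R1² × R1 = (0.12)² × 150 = 2.16 W

Final answer: 2.16 W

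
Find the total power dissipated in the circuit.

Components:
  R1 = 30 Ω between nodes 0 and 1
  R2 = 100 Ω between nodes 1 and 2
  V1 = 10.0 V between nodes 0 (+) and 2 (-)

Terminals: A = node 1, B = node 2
Nodal analysis, taking node 2 as the 0 V reference.
Source V1 fixes V_0 = 10 V.
KCL at each unknown node (sum of currents leaving = 0; resistances in Ω):
  Node 1: (V_1 - 10)/30 + (V_1 - 0)/100 = 0
Collecting terms: 0.04333 × V_1 = 0.3333  =>  V_1 = 7.692 V
Power in each resistor, P = (ΔV)²/R:
  P_R1 = (10 - 7.692)²/30 = 0.1775 W
  P_R2 = (7.692 - 0)²/100 = 0.5917 W
P_total = P_R1 + P_R2 = 0.7692 W

Final answer: 0.7692 W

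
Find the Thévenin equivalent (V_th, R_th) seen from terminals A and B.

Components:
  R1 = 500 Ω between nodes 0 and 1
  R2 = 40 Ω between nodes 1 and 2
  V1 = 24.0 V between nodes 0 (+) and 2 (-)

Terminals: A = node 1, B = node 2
Step 1 — V_th is the open-circuit voltage V_A - V_B (nothing connected across the terminals).
Nodal analysis, taking node 2 as the 0 V reference.
Source V1 fixes V_0 = 24 V.
KCL at each unknown node (sum of currents leaving = 0; resistances in Ω):
  Node 1: (V_1 - 24)/500 + (V_1 - 0)/40 = 0
Collecting terms: 0.027 × V_1 = 0.048  =>  V_1 = 1.778 V
V_th = V_1 - V_2 = 1.778 - 0 = 1.778 V
Step 2 — R_th: zero the source — replace V1 by a short circuit (node 2 merges into node 0) — and find the resistance seen between A (node 1) and B (node 0).
Reduce the network between node 1 (A) and node 0 (B) by series/parallel combination:
  Rp1 = R1 ‖ R2 (parallel, both between nodes 0 and 1) = 1/(1/500 + 1/40) = 37.04 Ω
R_th = 37.04 Ω

Final answer: V_th = 1.778 V, R_th = 37.04 Ω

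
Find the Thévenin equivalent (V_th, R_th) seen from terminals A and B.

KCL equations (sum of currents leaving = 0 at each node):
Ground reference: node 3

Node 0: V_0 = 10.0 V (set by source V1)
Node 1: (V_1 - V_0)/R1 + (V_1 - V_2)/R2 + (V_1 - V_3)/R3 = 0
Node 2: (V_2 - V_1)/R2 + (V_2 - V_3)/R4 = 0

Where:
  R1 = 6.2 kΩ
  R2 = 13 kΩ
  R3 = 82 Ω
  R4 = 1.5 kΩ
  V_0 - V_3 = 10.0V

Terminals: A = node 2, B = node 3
Step 1 — V_th is the open-circuit voltage V_A - V_B (nothing connected across the terminals).
Nodal analysis, taking node 3 as the 0 V reference.
Source V1 fixes V_0 = 10 V.
KCL at each unknown node (sum of currents leaving = 0; resistances in Ω):
  Node 1: (V_1 - 10)/6200 + (V_1 - V_2)/13000 + (V_1 - 0)/82 = 0
  Node 2: (V_2 - V_1)/13000 + (V_2 - 0)/1500 = 0
Collecting terms (coefficients in siemens):
  0.01243·V_1 - 0.00007692·V_2 = 0.001613
  0.0007436·V_2 - 0.00007692·V_1 = 0
Determinant D = (0.01243)(0.0007436) - (-0.00007692)(-0.00007692) = 0.000009239
V_1 = [(0.001613)(0.0007436) - (-0.00007692)(0)]/D = 0.1298 V
V_2 = [(0.01243)(0) - (0.001613)(-0.00007692)]/D = 0.01343 V
V_th = V_2 - V_3 = 0.01343 - 0 = 0.01343 V
Step 2 — R_th: zero the source — replace V1 by a short circuit (node 3 merges into node 0) — and find the resistance seen between A (node 2) and B (node 0).
Reduce the network between node 2 (A) and node 0 (B) by series/parallel combination:
  Rp1 = R1 ‖ R3 (parallel, both between nodes 0 and 1) = 1/(1/6200 + 1/82) = 80.93 Ω
  Rs1 = R2 + Rp1 (series, joined only at node 1) = 13000 + 80.93 = 13080 Ω
  Rp2 = R4 ‖ Rs1 (parallel, both between nodes 0 and 2) = 1/(1/1500 + 1/13080) = 1346 Ω
R_th = 1.346 kΩ

Final answer: V_th = 0.01343 V, R_th = 1.346 kΩ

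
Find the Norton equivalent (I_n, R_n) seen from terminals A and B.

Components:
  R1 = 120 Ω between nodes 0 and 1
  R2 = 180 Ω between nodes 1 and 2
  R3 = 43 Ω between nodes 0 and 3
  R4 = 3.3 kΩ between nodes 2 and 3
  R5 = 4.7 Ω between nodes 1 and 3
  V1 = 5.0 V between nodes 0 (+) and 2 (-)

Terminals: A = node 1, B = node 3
Find the Thévenin equivalent first; then I_n = V_th/R_th and R_n = R_th.
Step 1 — V_th is the open-circuit voltage V_A - V_B (nothing connected across the terminals).
Nodal analysis, taking node 2 as the 0 V reference.
Source V1 fixes V_0 = 5 V.
KCL at each unknown node (sum of currents leaving = 0; resistances in Ω):
  Node 1: (V_1 - 5)/120 + (V_1 - 0)/180 + (V_1 - V_3)/4.7 = 0
  Node 3: (V_3 - 5)/43 + (V_3 - 0)/3300 + (V_3 - V_1)/4.7 = 0
Collecting terms (coefficients in siemens):
  0.2267·V_1 - 0.2128·V_3 = 0.04167
  0.2363·V_3 - 0.2128·V_1 = 0.1163
Determinant D = (0.2267)(0.2363) - (-0.2128)(-0.2128) = 0.008295
V_1 = [(0.04167)(0.2363) - (-0.2128)(0.1163)]/D = 4.17 V
V_3 = [(0.2267)(0.1163) - (0.04167)(-0.2128)]/D = 4.246 V
V_th = V_1 - V_3 = 4.17 - 4.246 = -0.07636 V
Step 2 — R_th: zero the source — replace V1 by a short circuit (node 2 merges into node 0) — and find the resistance seen between A (node 1) and B (node 3).
Reduce the network between node 1 (A) and node 3 (B) by series/parallel combination:
  Rp1 = R1 ‖ R2 (parallel, both between nodes 0 and 1) = 1/(1/120 + 1/180) = 72 Ω
  Rp2 = R3 ‖ R4 (parallel, both between nodes 0 and 3) = 1/(1/43 + 1/3300) = 42.45 Ω
  Rs1 = Rp1 + Rp2 (series, joined only at node 0) = 72 + 42.45 = 114.4 Ω
  Rp3 = R5 ‖ Rs1 (parallel, both between nodes 1 and 3) = 1/(1/4.7 + 1/114.4) = 4.515 Ω
R_th = 4.515 Ω
I_n = V_th/R_th = -0.07636/4.515 = -0.01691 A, and R_n = R_th = 4.515 Ω

Final answer: I_n = -0.01691 A, R_n = 4.515 Ω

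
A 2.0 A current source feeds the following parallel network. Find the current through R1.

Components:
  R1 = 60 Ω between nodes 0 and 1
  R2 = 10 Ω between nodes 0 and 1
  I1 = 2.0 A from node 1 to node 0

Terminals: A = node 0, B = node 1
All resistors sit directly between nodes 0 and 1, so they are in parallel and share one voltage V; the full source current 2 A splits among them.
1/R_par = 1/60 + 1/10 = 0.1167 S  =>  R_par = 8.571 Ω
V = I × R_par = 2 × 8.571 = 17.14 V
I_R1 = V/R1 = 17.14/60 = 0.2857 A

Final answer: 0.2857 A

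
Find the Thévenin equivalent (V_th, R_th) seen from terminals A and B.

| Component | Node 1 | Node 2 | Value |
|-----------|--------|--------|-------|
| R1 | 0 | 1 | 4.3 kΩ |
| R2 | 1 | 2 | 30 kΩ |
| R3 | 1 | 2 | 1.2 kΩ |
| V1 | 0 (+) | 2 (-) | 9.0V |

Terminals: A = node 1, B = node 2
Step 1 — V_th is the open-circuit voltage V_A - V_B (nothing connected across the terminals).
Nodal analysis, taking node 2 as the 0 V reference.
Source V1 fixes V_0 = 9 V.
KCL at each unknown node (sum of currents leaving = 0; resistances in Ω):
  Node 1: (V_1 - 9)/4300 + (V_1 - 0)/30000 + (V_1 - 0)/1200 = 0
Collecting terms: 0.001099 × V_1 = 0.002093  =>  V_1 = 1.904 V
V_th = V_1 - V_2 = 1.904 - 0 = 1.904 V
Step 2 — R_th: zero the source — replace V1 by a short circuit (node 2 merges into node 0) — and find the resistance seen between A (node 1) and B (node 0).
Reduce the network between node 1 (A) and node 0 (B) by series/parallel combination:
  Rp1 = R1 ‖ R2 ‖ R3 (parallel, all between nodes 0 and 1) = 1/(1/4300 + 1/30000 + 1/1200) = 909.7 Ω
R_th = 909.7 Ω

Final answer: V_th = 1.904 V, R_th = 909.7 Ω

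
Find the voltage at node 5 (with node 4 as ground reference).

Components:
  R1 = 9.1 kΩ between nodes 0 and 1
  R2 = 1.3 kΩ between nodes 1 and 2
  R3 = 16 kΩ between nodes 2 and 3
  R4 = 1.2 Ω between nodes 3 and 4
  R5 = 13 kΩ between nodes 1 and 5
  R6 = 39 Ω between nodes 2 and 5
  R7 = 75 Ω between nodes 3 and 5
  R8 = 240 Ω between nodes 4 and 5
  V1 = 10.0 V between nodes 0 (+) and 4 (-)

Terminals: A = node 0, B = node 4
Nodal analysis, taking node 4 as the 0 V reference.
Source V1 fixes V_0 = 10 V.
KCL at each unknown node (sum of currents leaving = 0; resistances in Ω):
  Node 1: (V_1 - 10)/9100 + (V_1 - V_2)/1300 + (V_1 - V_5)/13000 = 0
  Node 2: (V_2 - V_1)/1300 + (V_2 - V_3)/16000 + (V_2 - V_5)/39 = 0
  Node 3: (V_3 - V_2)/16000 + (V_3 - 0)/1.2 + (V_3 - V_5)/75 = 0
  Node 5: (V_5 - V_1)/13000 + (V_5 - V_2)/39 + (V_5 - V_3)/75 + (V_5 - 0)/240 = 0
Collecting terms (coefficients in siemens):
  0.000956·V_1 - 0.0007692·V_2 - 0.00007692·V_5 = 0.001099
  0.02647·V_2 - 0.0007692·V_1 - 0.0000625·V_3 - 0.02564·V_5 = 0
  0.8467·V_3 - 0.0000625·V_2 - 0.01333·V_5 = 0
  0.04322·V_5 - 0.00007692·V_1 - 0.02564·V_2 - 0.01333·V_3 = 0
Solving these 4 simultaneous equations (Gaussian elimination) gives:
  V_1 = 1.226 V, V_2 = 0.08933 V, V_3 = 0.0008798 V, V_5 = 0.05545 V
The requested potential is V_5 = 0.05545 V.

Final answer: V_5 = 0.05545 V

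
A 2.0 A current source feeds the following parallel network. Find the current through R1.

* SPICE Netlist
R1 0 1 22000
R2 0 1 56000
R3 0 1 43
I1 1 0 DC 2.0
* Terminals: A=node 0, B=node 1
All resistors sit directly between nodes 0 and 1, so they are in parallel and share one voltage V; the full source current 2 A splits among them.
1/R_par = 1/22000 + 1/56000 + 1/43 = 0.02332 S  =>  R_par = 42.88 Ω
V = I × R_par = 2 × 42.88 = 85.77 V
I_R1 = V/R1 = 85.77/22000 = 0.003898 A

Final answer: 0.003898 A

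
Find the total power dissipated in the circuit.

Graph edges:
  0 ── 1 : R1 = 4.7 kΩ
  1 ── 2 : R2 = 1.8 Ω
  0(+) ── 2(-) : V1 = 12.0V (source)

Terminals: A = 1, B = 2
Nodal analysis, taking node 2 as the 0 V reference.
Source V1 fixes V_0 = 12 V.
KCL at each unknown node (sum of currents leaving = 0; resistances in Ω):
  Node 1: (V_1 - 12)/4700 + (V_1 - 0)/1.8 = 0
Collecting terms: 0.5558 × V_1 = 0.002553  =>  V_1 = 0.004594 V
Power in each resistor, P = (ΔV)²/R:
  P_R1 = (12 - 0.004594)²/4700 = 0.03061 W
  P_R2 = (0.004594 - 0)²/1.8 = 0.00001172 W
P_total = P_R1 + P_R2 = 0.03063 W

Final answer: 0.03063 W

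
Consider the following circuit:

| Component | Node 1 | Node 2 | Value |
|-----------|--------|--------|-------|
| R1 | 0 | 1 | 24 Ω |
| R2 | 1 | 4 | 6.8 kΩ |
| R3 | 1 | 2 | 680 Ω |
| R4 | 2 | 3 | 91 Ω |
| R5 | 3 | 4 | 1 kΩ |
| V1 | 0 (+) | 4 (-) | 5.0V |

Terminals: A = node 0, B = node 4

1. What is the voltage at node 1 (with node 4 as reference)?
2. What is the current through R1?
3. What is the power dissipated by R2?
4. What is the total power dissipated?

Nodal analysis, taking node 4 as the 0 V reference.
Source V1 fixes V_0 = 5 V.
KCL at each unknown node (sum of currents leaving = 0; resistances in Ω):
  Node 1: (V_1 - 5)/24 + (V_1 - 0)/6800 + (V_1 - V_2)/680 = 0
  Node 2: (V_2 - V_1)/680 + (V_2 - V_3)/91 = 0
  Node 3: (V_3 - V_2)/91 + (V_3 - 0)/1000 = 0
Collecting terms (coefficients in siemens):
  0.04328·V_1 - 0.001471·V_2 = 0.2083
  0.01246·V_2 - 0.001471·V_1 - 0.01099·V_3 = 0
  0.01199·V_3 - 0.01099·V_2 = 0
Solving these 3 simultaneous equations (Gaussian elimination) gives:
  V_1 = 4.916 V, V_2 = 3.028 V, V_3 = 2.776 V
Part 1:
  Read off the nodal solution: V_1 = 4.916 V
Part 2:
  I_R1 = (V_0 - V_1)/R1 = (5 - 4.916)/24 = 0.003499 A
  Magnitude: I_R1 = 0.003499 A
Part 3:
  I_R2 = (V_1 - V_4)/R2 = (4.916 - 0)/6800 = 0.0007229 A
  P_R2 = I_R2² × R2 = (0.0007229)² × 6800 = 0.003554 W
Part 4:
  Power in each resistor, P = (ΔV)²/R:
    P_R1 = (5 - 4.916)²/24 = 0.0002938 W
    P_R2 = (4.916 - 0)²/6800 = 0.003554 W
    P_R3 = (4.916 - 3.028)²/680 = 0.00524 W
    P_R4 = (3.028 - 2.776)²/91 = 0.0007012 W
    P_R5 = (2.776 - 0)²/1000 = 0.007705 W
  P_total = P_R1 + P_R2 + P_R3 + P_R4 + P_R5 = 0.01749 W

Final answers:
1. V_1 = 4.916 V
2. I_R1 = 0.003499 A
3. P_R2 = 0.003554 W
4. P_total = 0.01749 W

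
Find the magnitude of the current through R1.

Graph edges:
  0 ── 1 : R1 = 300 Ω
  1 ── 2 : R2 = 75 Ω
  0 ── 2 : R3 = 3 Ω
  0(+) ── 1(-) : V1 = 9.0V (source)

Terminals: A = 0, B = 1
Nodal analysis, taking node 1 as the 0 V reference.
Source V1 fixes V_0 = 9 V.
KCL at each unknown node (sum of currents leaving = 0; resistances in Ω):
  Node 2: (V_2 - 0)/75 + (V_2 - 9)/3 = 0
Collecting terms: 0.3467 × V_2 = 3  =>  V_2 = 8.654 V
I_R1 = (V_0 - V_1)/R1 = (9 - 0)/300 = 0.03 A
|I_R1| = 0.03 A

Final answer: |I_R1| = 0.03 A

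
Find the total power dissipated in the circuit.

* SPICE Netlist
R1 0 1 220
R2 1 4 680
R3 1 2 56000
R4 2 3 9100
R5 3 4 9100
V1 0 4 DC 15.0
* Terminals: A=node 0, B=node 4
Nodal analysis, taking node 4 as the 0 V reference.
Source V1 fixes V_0 = 15 V.
KCL at each unknown node (sum of currents leaving = 0; resistances in Ω):
  Node 1: (V_1 - 15)/220 + (V_1 - 0)/680 + (V_1 - V_2)/56000 = 0
  Node 2: (V_2 - V_1)/56000 + (V_2 - V_3)/9100 = 0
  Node 3: (V_3 - V_2)/9100 + (V_3 - 0)/9100 = 0
Collecting terms (coefficients in siemens):
  0.006034·V_1 - 0.00001786·V_2 = 0.06818
  0.0001277·V_2 - 0.00001786·V_1 - 0.0001099·V_3 = 0
  0.0002198·V_3 - 0.0001099·V_2 = 0
Solving these 3 simultaneous equations (Gaussian elimination) gives:
  V_1 = 11.31 V, V_2 = 2.774 V, V_3 = 1.387 V
Power in each resistor, P = (ΔV)²/R:
  P_R1 = (15 - 11.31)²/220 = 0.06196 W
  P_R2 = (11.31 - 0)²/680 = 0.188 W
  P_R3 = (11.31 - 2.774)²/56000 = 0.001301 W
  P_R4 = (2.774 - 1.387)²/9100 = 0.0002114 W
  P_R5 = (1.387 - 0)²/9100 = 0.0002114 W
P_total = P_R1 + P_R2 + P_R3 + P_R4 + P_R5 = 0.2517 W

Final answer: 0.2517 W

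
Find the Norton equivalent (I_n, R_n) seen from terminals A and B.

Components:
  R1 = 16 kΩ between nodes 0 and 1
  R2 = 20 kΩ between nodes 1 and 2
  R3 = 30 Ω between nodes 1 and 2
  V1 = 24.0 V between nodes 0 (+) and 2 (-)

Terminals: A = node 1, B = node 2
Find the Thévenin equivalent first; then I_n = V_th/R_th and R_n = R_th.
Step 1 — V_th is the open-circuit voltage V_A - V_B (nothing connected across the terminals).
Nodal analysis, taking node 2 as the 0 V reference.
Source V1 fixes V_0 = 24 V.
KCL at each unknown node (sum of currents leaving = 0; resistances in Ω):
  Node 1: (V_1 - 24)/16000 + (V_1 - 0)/20000 + (V_1 - 0)/30 = 0
Collecting terms: 0.03345 × V_1 = 0.0015  =>  V_1 = 0.04485 V
V_th = V_1 - V_2 = 0.04485 - 0 = 0.04485 V
Step 2 — R_th: zero the source — replace V1 by a short circuit (node 2 merges into node 0) — and find the resistance seen between A (node 1) and B (node 0).
Reduce the network between node 1 (A) and node 0 (B) by series/parallel combination:
  Rp1 = R1 ‖ R2 ‖ R3 (parallel, all between nodes 0 and 1) = 1/(1/16000 + 1/20000 + 1/30) = 29.9 Ω
R_th = 29.9 Ω
I_n = V_th/R_th = 0.04485/29.9 = 0.0015 A, and R_n = R_th = 29.9 Ω

Final answer: I_n = 0.0015 A, R_n = 29.9 Ω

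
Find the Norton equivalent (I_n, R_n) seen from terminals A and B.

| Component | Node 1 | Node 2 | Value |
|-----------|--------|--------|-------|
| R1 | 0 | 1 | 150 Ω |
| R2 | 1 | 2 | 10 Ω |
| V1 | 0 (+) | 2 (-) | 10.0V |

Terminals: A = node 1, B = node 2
Find the Thévenin equivalent first; then I_n = V_th/R_th and R_n = R_th.
Step 1 — V_th is the open-circuit voltage V_A - V_B (nothing connected across the terminals).
Nodal analysis, taking node 2 as the 0 V reference.
Source V1 fixes V_0 = 10 V.
KCL at each unknown node (sum of currents leaving = 0; resistances in Ω):
  Node 1: (V_1 - 10)/150 + (V_1 - 0)/10 = 0
Collecting terms: 0.1067 × V_1 = 0.06667  =>  V_1 = 0.625 V
V_th = V_1 - V_2 = 0.625 - 0 = 0.625 V
Step 2 — R_th: zero the source — replace V1 by a short circuit (node 2 merges into node 0) — and find the resistance seen between A (node 1) and B (node 0).
Reduce the network between node 1 (A) and node 0 (B) by series/parallel combination:
  Rp1 = R1 ‖ R2 (parallel, both between nodes 0 and 1) = 1/(1/150 + 1/10) = 9.375 Ω
R_th = 9.375 Ω
I_n = V_th/R_th = 0.625/9.375 = 0.06667 A, and R_n = R_th = 9.375 Ω

Final answer: I_n = 0.06667 A, R_n = 9.375 Ω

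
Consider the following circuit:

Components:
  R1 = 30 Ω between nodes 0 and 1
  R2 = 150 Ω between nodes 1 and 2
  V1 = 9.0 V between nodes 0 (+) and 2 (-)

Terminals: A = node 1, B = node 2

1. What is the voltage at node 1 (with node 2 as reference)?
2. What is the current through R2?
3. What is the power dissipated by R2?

Nodal analysis, taking node 2 as the 0 V reference.
Source V1 fixes V_0 = 9 V.
KCL at each unknown node (sum of currents leaving = 0; resistances in Ω):
  Node 1: (V_1 - 9)/30 + (V_1 - 0)/150 = 0
Collecting terms: 0.04 × V_1 = 0.3  =>  V_1 = 7.5 V
Part 1:
  Read off the nodal solution: V_1 = 7.5 V
Part 2:
  I_R2 = (V_1 - V_2)/R2 = (7.5 - 0)/150 = 0.05 A
  Magnitude: I_R2 = 0.05 A
Part 3:
  I_R2 = (V_1 - V_2)/R2 = (7.5 - 0)/150 = 0.05 A
  P_R2 = I_R2² × R2 = (0.05)² × 150 = 0.375 W

Final answers:
1. V_1 = 7.5 V
2. I_R2 = 0.05 A
3. P_R2 = 0.375 W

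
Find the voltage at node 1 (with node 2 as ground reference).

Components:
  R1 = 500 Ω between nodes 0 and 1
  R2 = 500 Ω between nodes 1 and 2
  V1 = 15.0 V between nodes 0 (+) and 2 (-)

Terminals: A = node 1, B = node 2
Nodal analysis, taking node 2 as the 0 V reference.
Source V1 fixes V_0 = 15 V.
KCL at each unknown node (sum of currents leaving = 0; resistances in Ω):
  Node 1: (V_1 - 15)/500 + (V_1 - 0)/500 = 0
Collecting terms: 0.004 × V_1 = 0.03  =>  V_1 = 7.5 V
The requested potential is V_1 = 7.5 V.

Final answer: V_1 = 7.5 V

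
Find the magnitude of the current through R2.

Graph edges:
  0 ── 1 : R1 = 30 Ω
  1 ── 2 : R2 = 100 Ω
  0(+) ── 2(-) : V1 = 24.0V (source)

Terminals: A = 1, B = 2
Nodal analysis, taking node 2 as the 0 V reference.
Source V1 fixes V_0 = 24 V.
KCL at each unknown node (sum of currents leaving = 0; resistances in Ω):
  Node 1: (V_1 - 24)/30 + (V_1 - 0)/100 = 0
Collecting terms: 0.04333 × V_1 = 0.8  =>  V_1 = 18.46 V
I_R2 = (V_1 - V_2)/R2 = (18.46 - 0)/100 = 0.1846 A
|I_R2| = 0.1846 A

Final answer: |I_R2| = 0.1846 A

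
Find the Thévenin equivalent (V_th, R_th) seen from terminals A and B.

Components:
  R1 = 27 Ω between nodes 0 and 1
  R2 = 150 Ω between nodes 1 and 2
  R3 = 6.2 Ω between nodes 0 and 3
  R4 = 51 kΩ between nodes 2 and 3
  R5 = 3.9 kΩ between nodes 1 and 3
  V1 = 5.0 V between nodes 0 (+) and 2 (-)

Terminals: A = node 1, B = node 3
Step 1 — V_th is the open-circuit voltage V_A - V_B (nothing connected across the terminals).
Nodal analysis, taking node 2 as the 0 V reference.
Source V1 fixes V_0 = 5 V.
KCL at each unknown node (sum of currents leaving = 0; resistances in Ω):
  Node 1: (V_1 - 5)/27 + (V_1 - 0)/150 + (V_1 - V_3)/3900 = 0
  Node 3: (V_3 - 5)/6.2 + (V_3 - 0)/51000 + (V_3 - V_1)/3900 = 0
Collecting terms (coefficients in siemens):
  0.04396·V_1 - 0.0002564·V_3 = 0.1852
  0.1616·V_3 - 0.0002564·V_1 = 0.8065
Determinant D = (0.04396)(0.1616) - (-0.0002564)(-0.0002564) = 0.007102
V_1 = [(0.1852)(0.1616) - (-0.0002564)(0.8065)]/D = 4.242 V
V_3 = [(0.04396)(0.8065) - (0.1852)(-0.0002564)]/D = 4.998 V
V_th = V_1 - V_3 = 4.242 - 4.998 = -0.7565 V
Step 2 — R_th: zero the source — replace V1 by a short circuit (node 2 merges into node 0) — and find the resistance seen between A (node 1) and B (node 3).
Reduce the network between node 1 (A) and node 3 (B) by series/parallel combination:
  Rp1 = R1 ‖ R2 (parallel, both between nodes 0 and 1) = 1/(1/27 + 1/150) = 22.88 Ω
  Rp2 = R3 ‖ R4 (parallel, both between nodes 0 and 3) = 1/(1/6.2 + 1/51000) = 6.199 Ω
  Rs1 = Rp1 + Rp2 (series, joined only at node 0) = 22.88 + 6.199 = 29.08 Ω
  Rp3 = R5 ‖ Rs1 (parallel, both between nodes 1 and 3) = 1/(1/3900 + 1/29.08) = 28.87 Ω
R_th = 28.87 Ω

Final answer: V_th = -0.7565 V, R_th = 28.87 Ω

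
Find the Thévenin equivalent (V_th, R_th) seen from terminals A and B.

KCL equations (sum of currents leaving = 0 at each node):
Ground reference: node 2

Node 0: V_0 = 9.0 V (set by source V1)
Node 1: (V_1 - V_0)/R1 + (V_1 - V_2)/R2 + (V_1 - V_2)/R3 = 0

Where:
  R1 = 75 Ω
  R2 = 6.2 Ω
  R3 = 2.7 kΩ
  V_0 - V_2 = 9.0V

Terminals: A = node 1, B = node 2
Step 1 — V_th is the open-circuit voltage V_A - V_B (nothing connected across the terminals).
Nodal analysis, taking node 2 as the 0 V reference.
Source V1 fixes V_0 = 9 V.
KCL at each unknown node (sum of currents leaving = 0; resistances in Ω):
  Node 1: (V_1 - 9)/75 + (V_1 - 0)/6.2 + (V_1 - 0)/2700 = 0
Collecting terms: 0.175 × V_1 = 0.12  =>  V_1 = 0.6857 V
V_th = V_1 - V_2 = 0.6857 - 0 = 0.6857 V
Step 2 — R_th: zero the source — replace V1 by a short circuit (node 2 merges into node 0) — and find the resistance seen between A (node 1) and B (node 0).
Reduce the network between node 1 (A) and node 0 (B) by series/parallel combination:
  Rp1 = R1 ‖ R2 ‖ R3 (parallel, all between nodes 0 and 1) = 1/(1/75 + 1/6.2 + 1/2700) = 5.714 Ω
R_th = 5.714 Ω

Final answer: V_th = 0.6857 V, R_th = 5.714 Ω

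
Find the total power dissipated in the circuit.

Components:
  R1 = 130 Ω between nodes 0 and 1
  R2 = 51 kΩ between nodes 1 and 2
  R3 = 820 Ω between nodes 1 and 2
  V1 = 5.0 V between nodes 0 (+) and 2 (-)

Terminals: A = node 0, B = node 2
Nodal analysis, taking node 2 as the 0 V reference.
Source V1 fixes V_0 = 5 V.
KCL at each unknown node (sum of currents leaving = 0; resistances in Ω):
  Node 1: (V_1 - 5)/130 + (V_1 - 0)/51000 + (V_1 - 0)/820 = 0
Collecting terms: 0.008931 × V_1 = 0.03846  =>  V_1 = 4.306 V
Power in each resistor, P = (ΔV)²/R:
  P_R1 = (5 - 4.306)²/130 = 0.003702 W
  P_R2 = (4.306 - 0)²/51000 = 0.0003636 W
  P_R3 = (4.306 - 0)²/820 = 0.02262 W
P_total = P_R1 + P_R2 + P_R3 = 0.02668 W

Final answer: 0.02668 W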